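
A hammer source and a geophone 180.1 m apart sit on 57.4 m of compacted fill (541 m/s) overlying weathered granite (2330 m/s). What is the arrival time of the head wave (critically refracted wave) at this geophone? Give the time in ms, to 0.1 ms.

283.7 ms

θ_c = arcsin(V₁/V₂) = arcsin(541/2330) = 13.43°, cos θ_c = 0.9727.
Intercept time tᵢ = 2h cos θ_c / V₁ = 2·57.4·0.9727/541 = 0.20640 s.
t = x/V₂ + tᵢ = 180.1/2330 + 0.20640 = 0.28370 s.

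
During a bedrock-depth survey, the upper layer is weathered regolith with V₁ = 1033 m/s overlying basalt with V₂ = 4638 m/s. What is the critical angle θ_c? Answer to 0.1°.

12.9°

Critical incidence: sin θ_c = V₁/V₂ = 1033/4638 = 0.2227.
θ_c = arcsin 0.2227 = 12.87°.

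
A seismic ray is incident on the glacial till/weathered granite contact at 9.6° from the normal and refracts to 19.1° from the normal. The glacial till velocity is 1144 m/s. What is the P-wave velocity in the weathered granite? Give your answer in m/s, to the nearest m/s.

2245 m/s

sin 9.6° = 0.1668; sin 19.1° = 0.3272.
V₂ = V₁·(sin θ₂/sin θ₁) = 1144·(0.3272/0.1668) = 2244.65 m/s.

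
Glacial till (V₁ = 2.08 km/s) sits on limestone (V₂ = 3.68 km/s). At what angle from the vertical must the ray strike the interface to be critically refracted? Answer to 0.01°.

Critical incidence: sin θ_c = V₁/V₂ = 2.08/3.68 = 0.5652.
θ_c = arcsin 0.5652 = 34.42°.

34.42°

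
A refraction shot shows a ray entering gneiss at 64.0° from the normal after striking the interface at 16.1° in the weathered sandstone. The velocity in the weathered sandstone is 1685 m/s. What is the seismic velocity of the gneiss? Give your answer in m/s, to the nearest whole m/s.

sin 16.1° = 0.2773; sin 64.0° = 0.8988.
V₂ = V₁·(sin θ₂/sin θ₁) = 1685·(0.8988/0.2773) = 5461.19 m/s.

5461 m/s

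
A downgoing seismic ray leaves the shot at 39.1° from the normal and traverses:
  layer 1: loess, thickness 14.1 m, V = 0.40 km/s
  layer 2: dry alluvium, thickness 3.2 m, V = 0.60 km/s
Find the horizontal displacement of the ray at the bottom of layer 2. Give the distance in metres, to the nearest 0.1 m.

Apply Snell's law at each interface; in layer i the horizontal offset is hᵢ·tan θᵢ.
Layer 1: θ = 39.10°; offset = 14.1·tan 39.10° = 11.459 m.
Layer 2: sin θ = 0.60·sin 39.1°/0.40 = 0.9460, θ = 71.09°; offset = 3.2·tan 71.09° = 9.340 m.
Summing the layer offsets gives 20.798 m.

20.8 m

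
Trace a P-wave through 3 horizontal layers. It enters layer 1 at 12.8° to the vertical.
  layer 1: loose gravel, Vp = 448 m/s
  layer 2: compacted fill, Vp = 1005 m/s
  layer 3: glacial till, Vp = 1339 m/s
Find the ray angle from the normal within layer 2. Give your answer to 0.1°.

29.8°

Ray parameter p = sin 12.8° / 448 = 4.9453e-04 s/m.
sin θ_2 = p·V_2 = 4.9453e-04 × 1005 = 0.4970.
θ_2 = 29.80° from the vertical.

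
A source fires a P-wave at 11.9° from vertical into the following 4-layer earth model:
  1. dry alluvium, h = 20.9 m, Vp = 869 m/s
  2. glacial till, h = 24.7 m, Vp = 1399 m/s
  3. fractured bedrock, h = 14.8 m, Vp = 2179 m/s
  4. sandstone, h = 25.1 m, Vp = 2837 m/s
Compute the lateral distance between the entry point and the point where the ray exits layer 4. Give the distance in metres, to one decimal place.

44.9 m

Apply Snell's law at each interface; in layer i the horizontal offset is hᵢ·tan θᵢ.
Layer 1: θ = 11.90°; offset = 20.9·tan 11.90° = 4.404 m.
Layer 2: sin θ = 1399·sin 11.9°/869 = 0.3320, θ = 19.39°; offset = 24.7·tan 19.39° = 8.693 m.
Layer 3: sin θ = 2179·sin 11.9°/869 = 0.5171, θ = 31.13°; offset = 14.8·tan 31.13° = 8.940 m.
Layer 4: sin θ = 2837·sin 11.9°/869 = 0.6732, θ = 42.31°; offset = 25.1·tan 42.31° = 22.850 m.
Total horizontal offset = 44.887 m.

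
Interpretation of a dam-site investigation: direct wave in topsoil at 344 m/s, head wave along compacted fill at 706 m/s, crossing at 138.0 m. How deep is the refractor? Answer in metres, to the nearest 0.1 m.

40.5 m

x_cross = 2h·√((V₂+V₁)/(V₂−V₁)) → h = x_cross / (2·√((V₂+V₁)/(V₂−V₁))).
√((V₂+V₁)/(V₂−V₁)) = √((706+344)/(706−344)) = 1.7031.
h = 138.0 / (2·1.7031) = 40.51 m.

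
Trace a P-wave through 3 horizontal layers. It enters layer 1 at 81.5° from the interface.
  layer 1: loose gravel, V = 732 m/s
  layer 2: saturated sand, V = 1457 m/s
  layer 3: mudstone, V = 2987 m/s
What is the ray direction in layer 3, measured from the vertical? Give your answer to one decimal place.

37.1°

From the normal: θ₁ = 90° − 81.5° = 8.5°.
Ray parameter p = sin 8.5° / 732 = 2.0193e-04 s/m.
sin θ_3 = p·V_3 = 2.0193e-04 × 2987 = 0.6032.
θ_3 = 37.10° from the vertical.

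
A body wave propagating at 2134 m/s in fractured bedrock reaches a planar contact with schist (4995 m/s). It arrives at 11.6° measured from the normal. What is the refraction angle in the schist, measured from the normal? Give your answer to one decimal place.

28.1°

sin θ₁/V₁ = sin θ₂/V₂ ⇒ sin θ₂ = 4995·sin 11.6°/2134 = 4995·0.2011/2134 = 0.4707.
θ₂ = arcsin 0.4707 = 28.08° from the normal.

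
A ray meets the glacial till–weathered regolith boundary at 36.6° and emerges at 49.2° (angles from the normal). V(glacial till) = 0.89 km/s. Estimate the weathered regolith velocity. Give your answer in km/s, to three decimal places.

1.130 km/s

sin 36.6° = 0.5962; sin 49.2° = 0.7570.
V₂ = V₁·(sin θ₂/sin θ₁) = 0.89·(0.7570/0.5962) = 1.130 km/s.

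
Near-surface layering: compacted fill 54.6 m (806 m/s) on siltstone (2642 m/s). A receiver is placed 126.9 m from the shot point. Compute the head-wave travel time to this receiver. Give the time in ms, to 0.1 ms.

t = x/V₂ + 2h·√(V₂²−V₁²)/(V₁V₂).
√(V₂²−V₁²) = √(2642²−806²) = 2516.1 m/s; delay term = 2·54.6·2516.1/(806·2642) = 0.12903 s.
t = 126.9/2642 + 0.12903 = 0.17706 s.

177.1 ms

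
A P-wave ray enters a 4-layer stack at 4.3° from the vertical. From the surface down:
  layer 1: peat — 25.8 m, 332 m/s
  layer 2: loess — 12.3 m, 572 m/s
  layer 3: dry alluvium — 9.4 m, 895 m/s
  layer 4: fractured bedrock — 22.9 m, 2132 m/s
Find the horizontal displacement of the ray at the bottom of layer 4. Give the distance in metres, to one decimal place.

Ray parameter p = sin 4.3° / 332 m/s = 2.2584e-04 s/m.
Layer 1: θ = 4.30°; offset = 25.8·tan 4.30° = 1.940 m.
Layer 2: sin θ = p·572 = 0.1292 → θ = 7.42°; offset = 12.3·tan 7.42° = 1.602 m.
Layer 3: sin θ = p·895 = 0.2021 → θ = 11.66°; offset = 9.4·tan 11.66° = 1.940 m.
Layer 4: sin θ = p·2132 = 0.4815 → θ = 28.78°; offset = 22.9·tan 28.78° = 12.580 m.
Total horizontal offset = 18.063 m.

18.1 m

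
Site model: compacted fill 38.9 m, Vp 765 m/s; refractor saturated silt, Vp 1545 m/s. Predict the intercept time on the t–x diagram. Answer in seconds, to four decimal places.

0.0884 s

θ_c = arcsin(V₁/V₂) = arcsin(765/1545) = 29.68°; cos θ_c = 0.8688.
tᵢ = 2h·cos θ_c / V₁ = 2·38.9·0.8688 / 765 = 0.08836 s.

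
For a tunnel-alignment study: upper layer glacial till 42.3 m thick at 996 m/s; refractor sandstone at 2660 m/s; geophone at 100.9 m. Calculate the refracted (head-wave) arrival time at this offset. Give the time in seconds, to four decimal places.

0.1167 s

t = x/V₂ + 2h·√(V₂²−V₁²)/(V₁V₂).
√(V₂²−V₁²) = √(2660²−996²) = 2466.5 m/s; delay term = 2·42.3·2466.5/(996·2660) = 0.07876 s.
t = 100.9/2660 + 0.07876 = 0.11669 s.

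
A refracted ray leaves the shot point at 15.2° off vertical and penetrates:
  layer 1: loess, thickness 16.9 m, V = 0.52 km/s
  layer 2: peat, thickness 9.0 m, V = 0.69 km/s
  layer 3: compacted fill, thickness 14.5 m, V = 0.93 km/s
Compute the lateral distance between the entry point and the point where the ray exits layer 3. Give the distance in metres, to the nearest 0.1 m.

Apply Snell's law at each interface; in layer i the horizontal offset is hᵢ·tan θᵢ.
Layer 1: θ = 15.20°; offset = 16.9·tan 15.20° = 4.592 m.
Layer 2: sin θ = 0.69·sin 15.2°/0.52 = 0.3479, θ = 20.36°; offset = 9.0·tan 20.36° = 3.340 m.
Layer 3: sin θ = 0.93·sin 15.2°/0.52 = 0.4689, θ = 27.96°; offset = 14.5·tan 27.96° = 7.698 m.
Summing the layer offsets gives 15.629 m.

15.6 m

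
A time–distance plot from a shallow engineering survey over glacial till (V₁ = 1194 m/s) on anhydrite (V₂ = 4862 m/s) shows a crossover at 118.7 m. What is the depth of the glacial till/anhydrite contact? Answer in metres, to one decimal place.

x_cross = 2h·√((V₂+V₁)/(V₂−V₁)) → h = x_cross / (2·√((V₂+V₁)/(V₂−V₁))).
√((V₂+V₁)/(V₂−V₁)) = √((4862+1194)/(4862−1194)) = 1.2849.
h = 118.7 / (2·1.2849) = 46.19 m.

46.2 m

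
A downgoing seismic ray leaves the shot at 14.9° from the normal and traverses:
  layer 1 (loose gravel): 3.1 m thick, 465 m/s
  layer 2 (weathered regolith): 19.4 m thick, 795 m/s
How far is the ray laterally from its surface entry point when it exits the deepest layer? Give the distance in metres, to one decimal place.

Ray parameter p = sin 14.9° / 465 m/s = 5.5297e-04 s/m.
Layer 1: θ = 14.90°; offset = 3.1·tan 14.90° = 0.825 m.
Layer 2: sin θ = p·795 = 0.4396 → θ = 26.08°; offset = 19.4·tan 26.08° = 9.495 m.
Summing the layer offsets gives 10.320 m.

10.3 m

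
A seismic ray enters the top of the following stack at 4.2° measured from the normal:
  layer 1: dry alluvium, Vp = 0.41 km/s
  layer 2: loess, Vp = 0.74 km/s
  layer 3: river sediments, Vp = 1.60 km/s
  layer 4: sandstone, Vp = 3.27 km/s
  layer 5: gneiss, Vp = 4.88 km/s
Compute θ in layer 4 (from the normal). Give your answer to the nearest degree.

Ray parameter p = sin 4.2° / 0.41 = 1.7863e-01 s/km.
sin θ_4 = p·V_4 = 1.7863e-01 × 3.27 = 0.5841.
θ_4 = arcsin 0.5841 = 35.74°.

36°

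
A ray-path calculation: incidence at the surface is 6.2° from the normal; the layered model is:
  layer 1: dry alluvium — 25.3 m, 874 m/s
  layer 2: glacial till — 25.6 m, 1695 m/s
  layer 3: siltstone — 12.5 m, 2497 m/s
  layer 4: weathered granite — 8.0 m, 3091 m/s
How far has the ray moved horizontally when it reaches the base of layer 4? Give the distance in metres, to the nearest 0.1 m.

Apply Snell's law at each interface; in layer i the horizontal offset is hᵢ·tan θᵢ.
Layer 1: θ = 6.20°; offset = 25.3·tan 6.20° = 2.748 m.
Layer 2: sin θ = 1695·sin 6.2°/874 = 0.2094, θ = 12.09°; offset = 25.6·tan 12.09° = 5.484 m.
Layer 3: sin θ = 2497·sin 6.2°/874 = 0.3086, θ = 17.97°; offset = 12.5·tan 17.97° = 4.055 m.
Layer 4: sin θ = 3091·sin 6.2°/874 = 0.3820, θ = 22.45°; offset = 8.0·tan 22.45° = 3.306 m.
Σ offsets = 15.593 m.

15.6 m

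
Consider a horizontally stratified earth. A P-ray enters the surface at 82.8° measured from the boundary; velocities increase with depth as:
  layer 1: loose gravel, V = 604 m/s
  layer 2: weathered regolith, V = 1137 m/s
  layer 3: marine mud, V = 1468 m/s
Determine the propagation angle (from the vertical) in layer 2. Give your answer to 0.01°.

From the normal: θ₁ = 90° − 82.8° = 7.2°.
Ray parameter p = sin 7.2° / 604 = 2.0751e-04 s/m.
sin θ_2 = p·V_2 = 2.0751e-04 × 1137 = 0.2359.
θ_2 = arcsin 0.2359 = 13.65°.

13.65°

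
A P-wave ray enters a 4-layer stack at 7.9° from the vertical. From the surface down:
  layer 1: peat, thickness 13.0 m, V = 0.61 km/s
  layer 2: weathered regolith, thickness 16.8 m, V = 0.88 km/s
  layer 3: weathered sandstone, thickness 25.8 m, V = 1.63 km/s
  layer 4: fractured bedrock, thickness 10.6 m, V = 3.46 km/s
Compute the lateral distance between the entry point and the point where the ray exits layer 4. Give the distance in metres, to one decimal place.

Ray parameter p = sin 7.9° / 0.61 km/s = 2.2532e-01 s/km.
Layer 1: θ = 7.90°; offset = 13.0·tan 7.90° = 1.804 m.
Layer 2: sin θ = p·0.88 = 0.1983 → θ = 11.44°; offset = 16.8·tan 11.44° = 3.399 m.
Layer 3: sin θ = p·1.63 = 0.3673 → θ = 21.55°; offset = 25.8·tan 21.55° = 10.188 m.
Layer 4: sin θ = p·3.46 = 0.7796 → θ = 51.22°; offset = 10.6·tan 51.22° = 13.195 m.
Σ offsets = 28.585 m.

28.6 m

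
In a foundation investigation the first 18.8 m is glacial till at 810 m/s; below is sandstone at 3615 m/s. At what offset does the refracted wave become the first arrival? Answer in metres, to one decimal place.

47.2 m

θ_c = arcsin(810/3615) = 12.95°, so cos θ_c = 0.9746 and tᵢ = 2h cos θ_c/V₁ = 0.0452 s.
At crossover x/V₁ = x/V₂ + tᵢ ⇒ x = tᵢ/(1/V₁ − 1/V₂) = 0.04524/(1.2346e-03 − 2.7663e-04) = 47.23 m.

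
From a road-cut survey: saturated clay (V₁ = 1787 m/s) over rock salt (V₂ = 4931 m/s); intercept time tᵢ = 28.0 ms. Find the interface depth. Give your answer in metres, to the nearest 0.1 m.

26.8 m

h = tᵢ·V₁·V₂ / (2·√(V₂²−V₁²)).
√(V₂²−V₁²) = √(4931² − 1787²) = 4595.8 m/s.
h = 0.028 s × 1787 × 4931 / (2 × 4595.8) = 26.84 m.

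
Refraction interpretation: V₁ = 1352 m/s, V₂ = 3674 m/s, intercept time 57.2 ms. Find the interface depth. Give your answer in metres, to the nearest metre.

42 m

h = tᵢ·V₁·V₂ / (2·√(V₂²−V₁²)).
√(V₂²−V₁²) = √(3674² − 1352²) = 3416.2 m/s.
h = 0.0572 s × 1352 × 3674 / (2 × 3416.2) = 41.59 m.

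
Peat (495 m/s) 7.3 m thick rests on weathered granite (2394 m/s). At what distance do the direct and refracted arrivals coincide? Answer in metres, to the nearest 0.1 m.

18.0 m

x_cross = 2h·√((V₂+V₁)/(V₂−V₁)).
(V₂+V₁)/(V₂−V₁) = (2394+495)/(2394−495) = 1.5213; √ = 1.2334.
x_cross = 2·7.3·1.2334 = 18.01 m.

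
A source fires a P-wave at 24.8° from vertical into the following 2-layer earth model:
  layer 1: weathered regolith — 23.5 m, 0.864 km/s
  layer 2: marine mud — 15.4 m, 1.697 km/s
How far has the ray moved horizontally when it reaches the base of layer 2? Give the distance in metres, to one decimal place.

p = sin θ₁/V₁ = sin 24.8°/0.864 = 4.8548e-01 s/km is conserved through the stack.
Layer 1: θ = 24.80°; offset = 23.5·tan 24.80° = 10.859 m.
Layer 2: sin θ = p·1.697 = 0.8239 → θ = 55.47°; offset = 15.4·tan 55.47° = 22.384 m.
Σ offsets = 33.243 m.

33.2 m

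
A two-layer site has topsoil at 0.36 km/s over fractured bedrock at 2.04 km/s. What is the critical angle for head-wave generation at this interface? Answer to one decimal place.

10.2°

At critical incidence the refracted ray runs along the interface (θ₂ = 90°), so sin θ_c = V₁/V₂.
θ_c = arcsin(0.36/2.04) = arcsin 0.1765 = 10.16°.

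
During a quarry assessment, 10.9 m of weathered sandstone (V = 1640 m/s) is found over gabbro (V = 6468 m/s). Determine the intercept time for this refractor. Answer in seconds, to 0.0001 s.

0.0129 s

θ_c = arcsin(V₁/V₂) = arcsin(1640/6468) = 14.69°; cos θ_c = 0.9673.
tᵢ = 2h·cos θ_c / V₁ = 2·10.9·0.9673 / 1640 = 0.01286 s.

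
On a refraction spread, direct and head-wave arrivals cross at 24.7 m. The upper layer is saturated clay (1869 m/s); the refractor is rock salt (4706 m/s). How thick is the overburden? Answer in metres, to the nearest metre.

h = (x_cross/2)·√((V₂−V₁)/(V₂+V₁)).
(V₂−V₁)/(V₂+V₁) = (4706−1869)/(4706+1869) = 0.4315; √ = 0.6569.
h = (24.7/2)·0.6569 = 8.11 m.

8 m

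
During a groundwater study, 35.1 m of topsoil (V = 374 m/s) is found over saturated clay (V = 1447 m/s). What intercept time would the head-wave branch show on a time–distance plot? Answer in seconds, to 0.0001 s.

θ_c = arcsin(V₁/V₂) = arcsin(374/1447) = 14.98°; cos θ_c = 0.9660.
tᵢ = 2h·cos θ_c / V₁ = 2·35.1·0.9660 / 374 = 0.18132 s.

0.1813 s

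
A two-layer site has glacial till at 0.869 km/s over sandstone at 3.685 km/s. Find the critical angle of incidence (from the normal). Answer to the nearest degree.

14°

At critical incidence the refracted ray runs along the interface (θ₂ = 90°), so sin θ_c = V₁/V₂.
θ_c = arcsin(0.869/3.685) = arcsin 0.2358 = 13.64°.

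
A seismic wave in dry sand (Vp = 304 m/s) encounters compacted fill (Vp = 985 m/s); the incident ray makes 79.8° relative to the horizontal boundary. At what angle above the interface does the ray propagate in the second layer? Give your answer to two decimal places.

54.99°

Angle from the normal: 90° − 79.8° = 10.2°.
sin θ₁/V₁ = sin θ₂/V₂ ⇒ sin θ₂ = 985·sin 10.2°/304 = 985·0.1771/304 = 0.5738.
θ₂ = arcsin 0.5738 = 35.01° from the normal.
From the interface: 90° − 35.01° = 54.99°.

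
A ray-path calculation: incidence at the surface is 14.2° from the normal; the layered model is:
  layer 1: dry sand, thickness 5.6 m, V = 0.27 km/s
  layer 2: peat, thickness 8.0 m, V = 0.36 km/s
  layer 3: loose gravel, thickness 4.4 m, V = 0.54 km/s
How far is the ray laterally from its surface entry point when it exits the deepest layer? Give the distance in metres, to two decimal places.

Apply Snell's law at each interface; in layer i the horizontal offset is hᵢ·tan θᵢ.
Layer 1: θ = 14.20°; offset = 5.6·tan 14.20° = 1.4170 m.
Layer 2: sin θ = 0.36·sin 14.2°/0.27 = 0.3271, θ = 19.09°; offset = 8.0·tan 19.09° = 2.7689 m.
Layer 3: sin θ = 0.54·sin 14.2°/0.27 = 0.4906, θ = 29.38°; offset = 4.4·tan 29.38° = 2.4774 m.
Summing the layer offsets gives 6.6633 m.

6.66 m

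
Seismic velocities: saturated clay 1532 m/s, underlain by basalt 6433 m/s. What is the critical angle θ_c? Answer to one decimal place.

13.8°

Critical incidence: sin θ_c = V₁/V₂ = 1532/6433 = 0.2381.
θ_c = arcsin 0.2381 = 13.78°.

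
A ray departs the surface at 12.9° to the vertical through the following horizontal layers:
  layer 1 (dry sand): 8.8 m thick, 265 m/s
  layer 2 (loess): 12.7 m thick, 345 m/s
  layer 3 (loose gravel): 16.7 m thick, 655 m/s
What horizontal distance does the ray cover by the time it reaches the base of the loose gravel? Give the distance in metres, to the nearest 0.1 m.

16.9 m

Apply Snell's law at each interface; in layer i the horizontal offset is hᵢ·tan θᵢ.
Layer 1: θ = 12.90°; offset = 8.8·tan 12.90° = 2.015 m.
Layer 2: sin θ = 345·sin 12.9°/265 = 0.2906, θ = 16.90°; offset = 12.7·tan 16.90° = 3.858 m.
Layer 3: sin θ = 655·sin 12.9°/265 = 0.5518, θ = 33.49°; offset = 16.7·tan 33.49° = 11.050 m.
Σ offsets = 16.923 m.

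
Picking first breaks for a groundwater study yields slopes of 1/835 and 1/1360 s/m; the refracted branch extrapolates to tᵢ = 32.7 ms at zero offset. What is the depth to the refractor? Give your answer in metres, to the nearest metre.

h = tᵢ·V₁·V₂ / (2·√(V₂²−V₁²)).
√(V₂²−V₁²) = √(1360² − 835²) = 1073.5 m/s.
h = 0.0327 s × 835 × 1360 / (2 × 1073.5) = 17.30 m.

17 m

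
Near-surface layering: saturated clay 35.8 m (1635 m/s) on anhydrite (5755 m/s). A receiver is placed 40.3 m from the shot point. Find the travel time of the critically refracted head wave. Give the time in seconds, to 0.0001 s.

0.0490 s

θ_c = arcsin(V₁/V₂) = arcsin(1635/5755) = 16.51°, cos θ_c = 0.9588.
Intercept time tᵢ = 2h cos θ_c / V₁ = 2·35.8·0.9588/1635 = 0.04199 s.
t = x/V₂ + tᵢ = 40.3/5755 + 0.04199 = 0.04899 s.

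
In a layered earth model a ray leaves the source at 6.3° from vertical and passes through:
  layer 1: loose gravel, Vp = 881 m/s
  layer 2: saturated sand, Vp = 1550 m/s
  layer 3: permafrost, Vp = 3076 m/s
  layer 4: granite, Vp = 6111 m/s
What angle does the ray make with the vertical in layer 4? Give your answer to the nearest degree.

50°

Ray parameter p = sin 6.3° / 881 = 1.2456e-04 s/m.
sin θ_4 = p·V_4 = 1.2456e-04 × 6111 = 0.7612.
θ_4 = arcsin 0.7612 = 49.57°.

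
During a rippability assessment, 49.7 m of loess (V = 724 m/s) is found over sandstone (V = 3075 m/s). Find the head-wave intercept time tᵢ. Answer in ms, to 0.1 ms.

θ_c = arcsin(V₁/V₂) = arcsin(724/3075) = 13.62°; cos θ_c = 0.9719.
tᵢ = 2h·cos θ_c / V₁ = 2·49.7·0.9719 / 724 = 0.13343 s.

133.4 ms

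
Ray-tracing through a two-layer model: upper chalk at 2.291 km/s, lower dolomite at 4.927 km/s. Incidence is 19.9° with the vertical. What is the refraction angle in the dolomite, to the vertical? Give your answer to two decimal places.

sin θ₁/V₁ = sin θ₂/V₂ ⇒ sin θ₂ = 4.927·sin 19.9°/2.291 = 4.927·0.3404/2.291 = 0.7320.
θ₂ = arcsin 0.7320 = 47.06° from the normal.

47.06°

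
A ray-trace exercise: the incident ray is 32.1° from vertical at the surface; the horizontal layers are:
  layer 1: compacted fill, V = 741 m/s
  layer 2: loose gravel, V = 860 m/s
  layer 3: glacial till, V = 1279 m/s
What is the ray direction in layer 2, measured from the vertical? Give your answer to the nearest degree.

Ray parameter p = sin 32.1° / 741 = 7.1714e-04 s/m.
sin θ_2 = p·V_2 = 7.1714e-04 × 860 = 0.6167.
θ_2 = arcsin 0.6167 = 38.08°.

38°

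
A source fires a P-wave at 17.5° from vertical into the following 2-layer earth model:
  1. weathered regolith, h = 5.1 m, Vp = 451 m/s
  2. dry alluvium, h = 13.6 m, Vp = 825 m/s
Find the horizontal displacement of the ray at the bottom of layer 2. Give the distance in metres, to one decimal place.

p = sin θ₁/V₁ = sin 17.5°/451 = 6.6675e-04 s/m is conserved through the stack.
Layer 1: θ = 17.50°; offset = 5.1·tan 17.50° = 1.608 m.
Layer 2: sin θ = p·825 = 0.5501 → θ = 33.37°; offset = 13.6·tan 33.37° = 8.958 m.
Total horizontal offset = 10.566 m.

10.6 m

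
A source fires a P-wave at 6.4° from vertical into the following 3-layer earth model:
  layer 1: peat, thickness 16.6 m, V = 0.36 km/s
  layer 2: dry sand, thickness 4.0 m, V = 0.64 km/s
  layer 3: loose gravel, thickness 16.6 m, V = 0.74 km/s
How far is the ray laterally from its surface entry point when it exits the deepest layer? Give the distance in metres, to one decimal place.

6.6 m

Apply Snell's law at each interface; in layer i the horizontal offset is hᵢ·tan θᵢ.
Layer 1: θ = 6.40°; offset = 16.6·tan 6.40° = 1.862 m.
Layer 2: sin θ = 0.64·sin 6.4°/0.36 = 0.1982, θ = 11.43°; offset = 4.0·tan 11.43° = 0.809 m.
Layer 3: sin θ = 0.74·sin 6.4°/0.36 = 0.2291, θ = 13.25°; offset = 16.6·tan 13.25° = 3.908 m.
Σ offsets = 6.578 m.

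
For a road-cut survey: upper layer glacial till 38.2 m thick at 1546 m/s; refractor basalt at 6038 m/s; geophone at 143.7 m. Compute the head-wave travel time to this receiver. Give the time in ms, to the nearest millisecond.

72 ms

t = x/V₂ + 2h·√(V₂²−V₁²)/(V₁V₂).
√(V₂²−V₁²) = √(6038²−1546²) = 5836.7 m/s; delay term = 2·38.2·5836.7/(1546·6038) = 0.04777 s.
t = 143.7/6038 + 0.04777 = 0.07157 s.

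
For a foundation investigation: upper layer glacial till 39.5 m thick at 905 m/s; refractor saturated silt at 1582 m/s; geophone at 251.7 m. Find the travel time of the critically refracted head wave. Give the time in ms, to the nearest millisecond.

231 ms

t = x/V₂ + 2h·√(V₂²−V₁²)/(V₁V₂).
√(V₂²−V₁²) = √(1582²−905²) = 1297.6 m/s; delay term = 2·39.5·1297.6/(905·1582) = 0.07160 s.
t = 251.7/1582 + 0.07160 = 0.23070 s.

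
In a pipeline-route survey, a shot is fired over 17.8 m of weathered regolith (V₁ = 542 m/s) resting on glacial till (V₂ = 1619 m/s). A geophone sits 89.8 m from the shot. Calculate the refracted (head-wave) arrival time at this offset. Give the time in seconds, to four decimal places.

0.1174 s

t = x/V₂ + 2h·√(V₂²−V₁²)/(V₁V₂).
√(V₂²−V₁²) = √(1619²−542²) = 1525.6 m/s; delay term = 2·17.8·1525.6/(542·1619) = 0.06189 s.
t = 89.8/1619 + 0.06189 = 0.11736 s.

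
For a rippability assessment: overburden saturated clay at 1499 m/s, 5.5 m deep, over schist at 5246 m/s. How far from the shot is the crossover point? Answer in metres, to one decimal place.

θ_c = arcsin(1499/5246) = 16.60°, so cos θ_c = 0.9583 and tᵢ = 2h cos θ_c/V₁ = 0.0070 s.
At crossover x/V₁ = x/V₂ + tᵢ ⇒ x = tᵢ/(1/V₁ − 1/V₂) = 0.00703/(6.6711e-04 − 1.9062e-04) = 14.76 m.

14.8 m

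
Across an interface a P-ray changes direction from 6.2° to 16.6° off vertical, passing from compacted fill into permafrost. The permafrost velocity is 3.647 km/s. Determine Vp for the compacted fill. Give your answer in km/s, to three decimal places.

sin 6.2° = 0.1080; sin 16.6° = 0.2857.
V₁ = V₂·(sin θ₁/sin θ₂) = 3.647·(0.1080/0.2857) = 1.379 km/s.

1.379 km/s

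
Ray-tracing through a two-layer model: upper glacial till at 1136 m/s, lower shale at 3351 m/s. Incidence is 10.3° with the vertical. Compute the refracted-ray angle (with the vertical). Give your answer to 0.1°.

Snell's law: sin θ₂ = (V₂/V₁)·sin θ₁ = (3351/1136)·sin 10.3° = 0.5274.
θ₂ = sin⁻¹(0.5274) = 31.83° (from vertical).

31.8°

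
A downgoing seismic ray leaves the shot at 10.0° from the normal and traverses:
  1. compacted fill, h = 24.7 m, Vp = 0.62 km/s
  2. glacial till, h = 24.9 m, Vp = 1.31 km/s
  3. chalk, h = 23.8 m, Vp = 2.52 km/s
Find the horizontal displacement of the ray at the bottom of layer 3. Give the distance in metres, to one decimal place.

Ray parameter p = sin 10.0° / 0.62 km/s = 2.8008e-01 s/km.
Layer 1: θ = 10.00°; offset = 24.7·tan 10.00° = 4.355 m.
Layer 2: sin θ = p·1.31 = 0.3669 → θ = 21.52°; offset = 24.9·tan 21.52° = 9.821 m.
Layer 3: sin θ = p·2.52 = 0.7058 → θ = 44.89°; offset = 23.8·tan 44.89° = 23.712 m.
Σ offsets = 37.888 m.

37.9 m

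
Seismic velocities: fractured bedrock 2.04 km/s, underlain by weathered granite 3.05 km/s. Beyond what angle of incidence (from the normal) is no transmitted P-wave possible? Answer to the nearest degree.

42°

At critical incidence the refracted ray runs along the interface (θ₂ = 90°), so sin θ_c = V₁/V₂.
θ_c = arcsin(2.04/3.05) = arcsin 0.6689 = 41.98°.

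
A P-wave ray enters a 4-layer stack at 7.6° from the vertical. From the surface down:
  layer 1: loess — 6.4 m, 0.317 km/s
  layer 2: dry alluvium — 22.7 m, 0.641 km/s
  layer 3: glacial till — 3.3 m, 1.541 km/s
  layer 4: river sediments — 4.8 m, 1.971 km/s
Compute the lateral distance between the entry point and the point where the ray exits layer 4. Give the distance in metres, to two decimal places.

Ray parameter p = sin 7.6° / 0.317 km/s = 4.1721e-01 s/km.
Layer 1: θ = 7.60°; offset = 6.4·tan 7.60° = 0.8539 m.
Layer 2: sin θ = p·0.641 = 0.2674 → θ = 15.51°; offset = 22.7·tan 15.51° = 6.3002 m.
Layer 3: sin θ = p·1.541 = 0.6429 → θ = 40.01°; offset = 3.3·tan 40.01° = 2.7700 m.
Layer 4: sin θ = p·1.971 = 0.8223 → θ = 55.32°; offset = 4.8·tan 55.32° = 6.9368 m.
Σ offsets = 16.8610 m.

16.86 m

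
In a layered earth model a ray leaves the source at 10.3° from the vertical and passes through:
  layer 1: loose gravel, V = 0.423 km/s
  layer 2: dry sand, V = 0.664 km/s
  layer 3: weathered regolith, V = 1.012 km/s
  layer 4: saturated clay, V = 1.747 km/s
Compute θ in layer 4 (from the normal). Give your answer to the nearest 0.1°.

47.6°

Ray parameter p = sin 10.3° / 0.423 = 4.2270e-01 s/km.
sin θ_4 = p·V_4 = 4.2270e-01 × 1.747 = 0.7385.
θ_4 = arcsin 0.7385 = 47.60°.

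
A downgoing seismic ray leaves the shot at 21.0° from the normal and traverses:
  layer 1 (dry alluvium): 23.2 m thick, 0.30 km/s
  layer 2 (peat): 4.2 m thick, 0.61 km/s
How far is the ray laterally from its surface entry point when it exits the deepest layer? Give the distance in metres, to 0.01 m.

13.37 m

Ray parameter p = sin 21.0° / 0.30 km/s = 1.1946e+00 s/km.
Layer 1: θ = 21.00°; offset = 23.2·tan 21.00° = 8.9056 m.
Layer 2: sin θ = p·0.61 = 0.7287 → θ = 46.78°; offset = 4.2·tan 46.78° = 4.4688 m.
Σ offsets = 13.3744 m.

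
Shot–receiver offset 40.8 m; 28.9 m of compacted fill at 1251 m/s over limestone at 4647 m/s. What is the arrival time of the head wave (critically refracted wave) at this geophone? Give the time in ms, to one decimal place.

θ_c = arcsin(V₁/V₂) = arcsin(1251/4647) = 15.62°, cos θ_c = 0.9631.
Intercept time tᵢ = 2h cos θ_c / V₁ = 2·28.9·0.9631/1251 = 0.04450 s.
t = x/V₂ + tᵢ = 40.8/4647 + 0.04450 = 0.05328 s.

53.3 ms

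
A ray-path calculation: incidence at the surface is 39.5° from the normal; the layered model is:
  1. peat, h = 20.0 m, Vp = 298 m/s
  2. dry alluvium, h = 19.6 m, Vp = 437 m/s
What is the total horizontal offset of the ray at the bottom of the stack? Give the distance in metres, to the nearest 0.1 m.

67.2 m

Apply Snell's law at each interface; in layer i the horizontal offset is hᵢ·tan θᵢ.
Layer 1: θ = 39.50°; offset = 20.0·tan 39.50° = 16.487 m.
Layer 2: sin θ = 437·sin 39.5°/298 = 0.9328, θ = 68.87°; offset = 19.6·tan 68.87° = 50.719 m.
Summing the layer offsets gives 67.205 m.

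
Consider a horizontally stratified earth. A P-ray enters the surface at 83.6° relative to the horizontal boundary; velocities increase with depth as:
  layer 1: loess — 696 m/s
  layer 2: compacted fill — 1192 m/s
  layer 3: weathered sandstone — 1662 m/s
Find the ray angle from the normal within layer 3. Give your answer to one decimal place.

15.4°

From the normal: θ₁ = 90° − 83.6° = 6.4°.
Ray parameter p = sin 6.4° / 696 = 1.6016e-04 s/m.
sin θ_3 = p·V_3 = 1.6016e-04 × 1662 = 0.2662.
θ_3 = arcsin 0.2662 = 15.44°.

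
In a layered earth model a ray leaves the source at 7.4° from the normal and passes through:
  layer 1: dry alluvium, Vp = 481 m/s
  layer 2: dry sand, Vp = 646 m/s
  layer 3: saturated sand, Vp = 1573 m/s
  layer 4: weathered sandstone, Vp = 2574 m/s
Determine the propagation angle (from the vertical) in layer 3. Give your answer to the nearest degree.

Snell's law across each interface conserves sin θ / V, so sin θ_3 = V_3·sin θ₁/V₁.
sin θ_3 = 1573 × sin 7.4° / 481 = 0.4212.
θ_3 = 24.91° from the vertical.

25°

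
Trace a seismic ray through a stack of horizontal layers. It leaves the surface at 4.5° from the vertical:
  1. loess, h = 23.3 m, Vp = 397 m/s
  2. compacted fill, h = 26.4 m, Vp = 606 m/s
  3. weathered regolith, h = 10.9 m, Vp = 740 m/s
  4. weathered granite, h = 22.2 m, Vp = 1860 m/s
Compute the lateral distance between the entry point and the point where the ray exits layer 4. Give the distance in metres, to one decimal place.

15.4 m

p = sin θ₁/V₁ = sin 4.5°/397 = 1.9763e-04 s/m is conserved through the stack.
Layer 1: θ = 4.50°; offset = 23.3·tan 4.50° = 1.834 m.
Layer 2: sin θ = p·606 = 0.1198 → θ = 6.88°; offset = 26.4·tan 6.88° = 3.185 m.
Layer 3: sin θ = p·740 = 0.1462 → θ = 8.41°; offset = 10.9·tan 8.41° = 1.611 m.
Layer 4: sin θ = p·1860 = 0.3676 → θ = 21.57°; offset = 22.2·tan 21.57° = 8.775 m.
Summing the layer offsets gives 15.405 m.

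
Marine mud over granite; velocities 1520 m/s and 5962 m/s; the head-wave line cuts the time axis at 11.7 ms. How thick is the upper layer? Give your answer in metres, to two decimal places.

h = tᵢ·V₁·V₂ / (2·√(V₂²−V₁²)).
√(V₂²−V₁²) = √(5962² − 1520²) = 5765.0 m/s.
h = 0.0117 s × 1520 × 5962 / (2 × 5765.0) = 9.20 m.

9.20 m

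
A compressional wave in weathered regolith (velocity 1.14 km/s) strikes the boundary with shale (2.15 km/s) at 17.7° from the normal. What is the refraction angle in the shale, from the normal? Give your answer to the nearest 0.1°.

35.0°

Snell's law: sin θ₂ = (V₂/V₁)·sin θ₁ = (2.15/1.14)·sin 17.7° = 0.5734.
θ₂ = arcsin 0.5734 = 34.99° from the normal.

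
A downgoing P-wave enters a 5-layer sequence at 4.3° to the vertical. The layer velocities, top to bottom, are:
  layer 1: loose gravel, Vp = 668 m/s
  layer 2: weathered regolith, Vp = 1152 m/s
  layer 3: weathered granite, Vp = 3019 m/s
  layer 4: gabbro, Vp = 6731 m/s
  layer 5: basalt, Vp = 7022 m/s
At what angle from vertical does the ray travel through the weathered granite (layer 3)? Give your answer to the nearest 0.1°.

19.8°

Snell's law across each interface conserves sin θ / V, so sin θ_3 = V_3·sin θ₁/V₁.
sin θ_3 = 3019 × sin 4.3° / 668 = 0.3389.
θ_3 = arcsin 0.3389 = 19.81°.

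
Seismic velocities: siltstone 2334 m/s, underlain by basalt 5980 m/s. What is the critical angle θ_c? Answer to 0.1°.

At critical incidence the refracted ray runs along the interface (θ₂ = 90°), so sin θ_c = V₁/V₂.
θ_c = arcsin(2334/5980) = arcsin 0.3903 = 22.97°.

23.0°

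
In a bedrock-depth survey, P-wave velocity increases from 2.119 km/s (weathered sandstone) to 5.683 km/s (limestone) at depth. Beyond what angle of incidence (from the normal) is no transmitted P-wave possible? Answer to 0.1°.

At critical incidence the refracted ray runs along the interface (θ₂ = 90°), so sin θ_c = V₁/V₂.
θ_c = arcsin(2.119/5.683) = arcsin 0.3729 = 21.89°.

21.9°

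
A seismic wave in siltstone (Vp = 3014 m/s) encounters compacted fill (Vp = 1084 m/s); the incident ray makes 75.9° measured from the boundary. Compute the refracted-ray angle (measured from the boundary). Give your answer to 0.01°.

84.97°

Angle from the normal: 90° − 75.9° = 14.1°.
sin θ₁/V₁ = sin θ₂/V₂ ⇒ sin θ₂ = 1084·sin 14.1°/3014 = 1084·0.2436/3014 = 0.0876.
θ₂ = arcsin 0.0876 = 5.03° from the normal.
From the interface: 90° − 5.03° = 84.97°.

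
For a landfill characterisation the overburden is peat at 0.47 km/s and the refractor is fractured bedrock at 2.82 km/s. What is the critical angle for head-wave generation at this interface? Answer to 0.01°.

9.59°

Critical incidence: sin θ_c = V₁/V₂ = 0.47/2.82 = 0.1667.
θ_c = arcsin 0.1667 = 9.59°.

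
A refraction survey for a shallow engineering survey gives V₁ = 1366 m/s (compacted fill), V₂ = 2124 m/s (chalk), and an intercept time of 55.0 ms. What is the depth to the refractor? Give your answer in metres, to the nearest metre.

49 m

θ_c = arcsin(1366/2124) = 40.03°; cos θ_c = 0.7658.
tᵢ = 2h cos θ_c/V₁ ⇒ h = tᵢ·V₁/(2 cos θ_c) = 0.055·1366/(2·0.7658) = 49.06 m.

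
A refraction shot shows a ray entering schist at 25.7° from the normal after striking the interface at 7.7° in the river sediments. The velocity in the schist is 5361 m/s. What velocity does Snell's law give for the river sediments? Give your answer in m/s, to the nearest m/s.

sin 7.7° = 0.1340; sin 25.7° = 0.4337.
V₁ = V₂·(sin θ₁/sin θ₂) = 5361·(0.1340/0.4337) = 1656.37 m/s.

1656 m/s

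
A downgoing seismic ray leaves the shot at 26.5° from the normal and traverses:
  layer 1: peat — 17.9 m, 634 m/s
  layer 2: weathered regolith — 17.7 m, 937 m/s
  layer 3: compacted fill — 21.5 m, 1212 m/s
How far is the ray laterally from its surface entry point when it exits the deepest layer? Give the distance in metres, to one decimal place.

p = sin θ₁/V₁ = sin 26.5°/634 = 7.0378e-04 s/m is conserved through the stack.
Layer 1: θ = 26.50°; offset = 17.9·tan 26.50° = 8.925 m.
Layer 2: sin θ = p·937 = 0.6594 → θ = 41.26°; offset = 17.7·tan 41.26° = 15.527 m.
Layer 3: sin θ = p·1212 = 0.8530 → θ = 58.54°; offset = 21.5·tan 58.54° = 35.137 m.
Σ offsets = 59.588 m.

59.6 m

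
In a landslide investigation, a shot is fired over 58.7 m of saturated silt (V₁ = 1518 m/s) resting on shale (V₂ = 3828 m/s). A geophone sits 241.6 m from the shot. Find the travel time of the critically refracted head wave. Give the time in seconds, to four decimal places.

0.1341 s

t = x/V₂ + 2h·√(V₂²−V₁²)/(V₁V₂).
√(V₂²−V₁²) = √(3828²−1518²) = 3514.2 m/s; delay term = 2·58.7·3514.2/(1518·3828) = 0.07100 s.
t = 241.6/3828 + 0.07100 = 0.13411 s.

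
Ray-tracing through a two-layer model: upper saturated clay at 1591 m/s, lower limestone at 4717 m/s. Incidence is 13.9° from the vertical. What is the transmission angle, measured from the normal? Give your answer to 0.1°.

45.4°

Snell's law: sin θ₂ = (V₂/V₁)·sin θ₁ = (4717/1591)·sin 13.9° = 0.7122.
θ₂ = arcsin 0.7122 = 45.42° from the normal.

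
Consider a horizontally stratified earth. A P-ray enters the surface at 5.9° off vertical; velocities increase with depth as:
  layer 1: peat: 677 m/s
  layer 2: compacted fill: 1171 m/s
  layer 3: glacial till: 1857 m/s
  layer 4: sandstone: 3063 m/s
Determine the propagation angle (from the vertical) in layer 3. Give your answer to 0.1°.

16.4°

Snell's law across each interface conserves sin θ / V, so sin θ_3 = V_3·sin θ₁/V₁.
sin θ_3 = 1857 × sin 5.9° / 677 = 0.2820.
θ_3 = 16.38° from the vertical.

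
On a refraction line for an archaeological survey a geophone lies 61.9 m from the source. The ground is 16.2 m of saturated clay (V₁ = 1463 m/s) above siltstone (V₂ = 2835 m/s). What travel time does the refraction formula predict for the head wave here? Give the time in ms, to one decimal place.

t = x/V₂ + 2h·√(V₂²−V₁²)/(V₁V₂).
√(V₂²−V₁²) = √(2835²−1463²) = 2428.3 m/s; delay term = 2·16.2·2428.3/(1463·2835) = 0.01897 s.
t = 61.9/2835 + 0.01897 = 0.04080 s.

40.8 ms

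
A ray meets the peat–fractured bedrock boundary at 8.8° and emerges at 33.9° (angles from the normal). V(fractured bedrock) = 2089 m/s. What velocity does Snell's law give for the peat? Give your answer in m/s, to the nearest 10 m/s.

Snell's law: sin 8.8°/V₁ = sin 33.9°/V₂.
V₁ = V₂·sin 8.8°/sin 33.9° = 2089 × 0.2743 = 573.00 m/s.

570 m/s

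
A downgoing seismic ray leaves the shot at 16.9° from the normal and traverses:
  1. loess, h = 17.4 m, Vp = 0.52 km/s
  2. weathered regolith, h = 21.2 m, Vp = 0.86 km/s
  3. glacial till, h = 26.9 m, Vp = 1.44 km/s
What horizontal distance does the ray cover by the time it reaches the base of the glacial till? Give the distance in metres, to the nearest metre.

p = sin θ₁/V₁ = sin 16.9°/0.52 = 5.5904e-01 s/km is conserved through the stack.
Layer 1: θ = 16.90°; offset = 17.4·tan 16.90° = 5.287 m.
Layer 2: sin θ = p·0.86 = 0.4808 → θ = 28.74°; offset = 21.2·tan 28.74° = 11.624 m.
Layer 3: sin θ = p·1.44 = 0.8050 → θ = 53.61°; offset = 26.9·tan 53.61° = 36.503 m.
Total horizontal offset = 53.413 m.

53 m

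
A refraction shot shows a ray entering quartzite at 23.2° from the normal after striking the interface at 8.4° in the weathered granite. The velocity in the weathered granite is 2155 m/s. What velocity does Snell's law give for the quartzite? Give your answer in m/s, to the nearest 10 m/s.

5810 m/s

Snell's law: sin 8.4°/V₁ = sin 23.2°/V₂.
V₂ = V₁·sin 23.2°/sin 8.4° = 2155 × 2.6967 = 5811.39 m/s.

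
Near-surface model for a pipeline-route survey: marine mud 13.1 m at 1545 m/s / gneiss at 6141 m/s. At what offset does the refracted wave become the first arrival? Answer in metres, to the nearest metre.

x_cross = 2h·√((V₂+V₁)/(V₂−V₁)).
(V₂+V₁)/(V₂−V₁) = (6141+1545)/(6141−1545) = 1.6723; √ = 1.2932.
x_cross = 2·13.1·1.2932 = 33.88 m.

34 m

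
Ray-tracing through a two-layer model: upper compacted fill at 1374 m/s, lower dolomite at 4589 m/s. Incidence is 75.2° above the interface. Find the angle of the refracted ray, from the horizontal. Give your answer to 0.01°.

31.44°

Angle from the normal: 90° − 75.2° = 14.8°.
Snell's law: sin θ₂ = (V₂/V₁)·sin θ₁ = (4589/1374)·sin 14.8° = 0.8532.
θ₂ = arcsin 0.8532 = 58.56° from the normal.
From the interface: 90° − 58.56° = 31.44°.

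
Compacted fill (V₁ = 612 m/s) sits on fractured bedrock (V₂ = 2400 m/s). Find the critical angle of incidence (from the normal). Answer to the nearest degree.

Critical incidence: sin θ_c = V₁/V₂ = 612/2400 = 0.2550.
θ_c = arcsin 0.2550 = 14.77°.

15°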